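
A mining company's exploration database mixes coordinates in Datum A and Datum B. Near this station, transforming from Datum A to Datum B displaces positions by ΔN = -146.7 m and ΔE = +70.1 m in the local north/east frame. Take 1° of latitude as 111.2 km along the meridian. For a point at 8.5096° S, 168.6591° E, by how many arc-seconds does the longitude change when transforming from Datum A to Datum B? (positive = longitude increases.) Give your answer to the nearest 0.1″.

Δλ = 2.3″

At latitude -8.5096°, cos φ = 0.988991.
1° of longitude at this latitude = 111.2 × cos φ = 109.98 km, so Δλ = 70.1 / 109975.8 = 0.0006374° = 2.295″.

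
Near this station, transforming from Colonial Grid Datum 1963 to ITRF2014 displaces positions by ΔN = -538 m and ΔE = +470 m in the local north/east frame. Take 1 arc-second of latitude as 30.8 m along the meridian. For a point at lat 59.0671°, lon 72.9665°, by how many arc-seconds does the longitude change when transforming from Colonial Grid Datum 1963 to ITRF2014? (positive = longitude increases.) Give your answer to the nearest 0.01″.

Δλ = 29.69″

At latitude 59.0671°, cos φ = 0.514034.
1″ of longitude at this latitude = 30.80 × cos φ = 15.8322 m, so Δλ = 470.0 / 15.8322 = 29.686″.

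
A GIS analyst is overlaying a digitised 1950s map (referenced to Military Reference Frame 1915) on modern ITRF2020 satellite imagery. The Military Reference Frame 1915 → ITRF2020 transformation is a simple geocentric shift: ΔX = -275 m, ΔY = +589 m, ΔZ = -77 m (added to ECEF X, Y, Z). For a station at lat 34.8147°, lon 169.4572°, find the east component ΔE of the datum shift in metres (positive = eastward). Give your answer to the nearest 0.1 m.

At φ = 34.8147°, λ = 169.4572°: sin φ = 0.570924, cos φ = 0.821003, sin λ = 0.182970, cos λ = -0.983119.
ΔE = −sin λ·ΔX + cos λ·ΔY = −(0.182970)·(-275) + (-0.983119)·(589) = -528.74 m.

ΔE = -528.7 m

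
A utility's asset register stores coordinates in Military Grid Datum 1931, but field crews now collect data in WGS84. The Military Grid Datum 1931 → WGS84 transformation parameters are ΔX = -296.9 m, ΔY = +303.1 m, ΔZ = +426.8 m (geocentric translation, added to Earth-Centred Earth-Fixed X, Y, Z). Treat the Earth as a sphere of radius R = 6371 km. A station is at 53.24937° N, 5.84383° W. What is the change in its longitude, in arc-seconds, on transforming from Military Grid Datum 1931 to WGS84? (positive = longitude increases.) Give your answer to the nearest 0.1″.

Δλ = 14.7″

sin φ = 0.801247, cos φ = 0.598333, sin λ = -0.101817, cos λ = 0.994803.
East component: ΔE = −sin λ·ΔX + cos λ·ΔY = −(-0.101817)(-296.9) + (0.994803)(303.1) = 271.30 m.
1° of latitude spans πR/180 = 111195 m; at latitude φ, 1° of longitude spans that × cos φ = 66531.6 m, so Δλ = 271.30 / 66531.6 × 3600 = 14.680″.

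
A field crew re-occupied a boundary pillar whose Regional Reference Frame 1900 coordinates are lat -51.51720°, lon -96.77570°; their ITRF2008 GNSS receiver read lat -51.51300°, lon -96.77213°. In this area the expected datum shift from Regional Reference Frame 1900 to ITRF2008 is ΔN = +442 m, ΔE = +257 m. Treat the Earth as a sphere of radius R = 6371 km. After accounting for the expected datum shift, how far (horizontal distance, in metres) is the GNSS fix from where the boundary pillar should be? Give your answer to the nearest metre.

27 m

Observed coordinate differences: Δφ = +0.00420°, Δλ = +0.00357°.
Converting to metres (1° lat = 111195 m, cos φ = 0.622280): observed ΔN = 467.0 m, observed ΔE = 247.0 m.
Subtracting the expected shift leaves a residual of 467.0 − (442) = 25.0 m north and 247.0 − (257) = -10.0 m east.
Residual distance = √(25.0² + (-10.0)²) = 26.9 m.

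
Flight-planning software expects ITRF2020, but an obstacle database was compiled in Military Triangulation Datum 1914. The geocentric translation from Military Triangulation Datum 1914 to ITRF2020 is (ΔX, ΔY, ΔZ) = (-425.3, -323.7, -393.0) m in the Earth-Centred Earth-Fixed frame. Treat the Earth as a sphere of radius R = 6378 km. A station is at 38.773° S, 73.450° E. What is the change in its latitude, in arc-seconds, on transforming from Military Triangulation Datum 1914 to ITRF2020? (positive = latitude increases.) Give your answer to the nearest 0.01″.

sin φ = -0.626236, cos φ = 0.779633, sin λ = 0.958572, cos λ = 0.284852.
North component: ΔN = −sin φ cos λ·ΔX − sin φ sin λ·ΔY + cos φ·ΔZ = −(-0.626236)(0.284852)(-425.3) − (-0.626236)(0.958572)(-323.7) + (0.779633)(-393.0) = -576.58 m.
1° of latitude spans πR/180 = 111317 m, so Δφ = -576.58 / 111317 × 3600 = -18.647″.

Δφ = -18.65″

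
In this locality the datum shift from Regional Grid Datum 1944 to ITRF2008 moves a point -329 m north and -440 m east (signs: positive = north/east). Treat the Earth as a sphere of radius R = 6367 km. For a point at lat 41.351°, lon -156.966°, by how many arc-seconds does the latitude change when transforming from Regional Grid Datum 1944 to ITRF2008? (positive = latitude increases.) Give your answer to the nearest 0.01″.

Δφ = -10.66″

On a sphere of radius R, 1 rad of latitude = R, so Δφ = ΔN / R = -329.0 / 6367000 = -5.1673e-05 rad = -10.658″.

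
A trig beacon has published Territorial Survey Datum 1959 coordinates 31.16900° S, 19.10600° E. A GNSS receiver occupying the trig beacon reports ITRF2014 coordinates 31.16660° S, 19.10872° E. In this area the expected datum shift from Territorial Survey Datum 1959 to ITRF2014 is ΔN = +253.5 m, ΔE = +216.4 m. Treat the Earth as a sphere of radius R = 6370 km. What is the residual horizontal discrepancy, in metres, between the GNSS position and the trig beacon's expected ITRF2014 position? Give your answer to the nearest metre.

Observed coordinate differences: Δφ = +0.00240°, Δλ = +0.00272°.
Converting to metres (1° lat = 111177 m, cos φ = 0.855644): observed ΔN = 266.8 m, observed ΔE = 258.7 m.
Subtracting the expected shift leaves a residual of 266.8 − (253.5) = 13.3 m north and 258.7 − (216.4) = 42.3 m east.
Residual distance = √(13.3² + 42.3²) = 44.4 m.

44 m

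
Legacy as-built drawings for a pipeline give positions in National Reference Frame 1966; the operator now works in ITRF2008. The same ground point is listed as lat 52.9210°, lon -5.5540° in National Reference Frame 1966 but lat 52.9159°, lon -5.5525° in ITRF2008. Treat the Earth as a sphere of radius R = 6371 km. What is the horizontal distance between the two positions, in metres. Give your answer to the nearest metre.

Δφ = 52.9159° − 52.9210° = -0.0051°; Δλ = -5.5525° − -5.5540° = +0.0015°.
1° along a meridian = πR/180 = 111195 m.
ΔN = Δφ × 111195 = -567.1 m; ΔE = Δλ × 111195 × cos(52.9210°) = +0.0015 × 111195 × 0.602916 = 100.6 m.
Distance = √(ΔE² + ΔN²) = √(100.6² + (-567.1)²) = 575.9 m.

576 m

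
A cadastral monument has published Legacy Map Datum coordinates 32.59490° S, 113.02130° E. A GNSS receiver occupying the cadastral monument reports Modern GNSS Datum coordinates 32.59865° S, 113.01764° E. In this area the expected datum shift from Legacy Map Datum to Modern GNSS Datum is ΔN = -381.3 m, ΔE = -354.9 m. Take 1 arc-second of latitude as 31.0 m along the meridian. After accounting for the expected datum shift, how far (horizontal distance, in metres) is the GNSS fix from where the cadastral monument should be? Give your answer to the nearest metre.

39 m

Observed coordinate differences: Δφ = -0.00375°, Δλ = -0.00366°.
Converting to metres (1° lat = 111600 m, cos φ = 0.842500): observed ΔN = -418.5 m, observed ΔE = -344.1 m.
Subtracting the expected shift leaves a residual of -418.5 − (-381.3) = -37.2 m north and -344.1 − (-354.9) = 10.8 m east.
Residual distance = √((-37.2)² + 10.8²) = 38.7 m.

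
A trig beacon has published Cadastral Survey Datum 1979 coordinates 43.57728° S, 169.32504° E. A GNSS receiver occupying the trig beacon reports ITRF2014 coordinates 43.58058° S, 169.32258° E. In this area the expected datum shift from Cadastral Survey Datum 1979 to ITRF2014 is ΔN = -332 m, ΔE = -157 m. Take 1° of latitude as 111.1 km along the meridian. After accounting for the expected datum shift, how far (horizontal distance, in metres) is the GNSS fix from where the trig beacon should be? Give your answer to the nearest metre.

Observed coordinate differences: Δφ = -0.00330°, Δλ = -0.00246°.
Converting to metres (1° lat = 111100 m, cos φ = 0.724445): observed ΔN = -366.6 m, observed ΔE = -198.0 m.
Subtracting the expected shift leaves a residual of -366.6 − (-332) = -34.6 m north and -198.0 − (-157) = -41.0 m east.
Residual distance = √((-34.6)² + (-41.0)²) = 53.7 m.

54 m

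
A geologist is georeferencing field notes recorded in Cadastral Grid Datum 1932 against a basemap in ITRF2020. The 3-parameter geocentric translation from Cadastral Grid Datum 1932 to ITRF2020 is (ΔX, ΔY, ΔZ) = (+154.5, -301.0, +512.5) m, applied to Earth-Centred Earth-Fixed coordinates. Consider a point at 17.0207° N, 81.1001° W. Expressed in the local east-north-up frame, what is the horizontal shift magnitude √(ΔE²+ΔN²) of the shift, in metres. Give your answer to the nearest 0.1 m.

The local east axis at (φ, λ) is (−sin λ, cos λ, 0), so ΔE = −sin(-81.1001°)·154.5 + cos(-81.1001°)·(-301.0) = 106.07 m.
The local north axis is (−sin φ cos λ, −sin φ sin λ, cos φ), giving ΔN = -6.997 − 87.047 + 490.052 = 396.01 m.
Horizontal magnitude = √(ΔE² + ΔN²) = √(106.07² + 396.01²) = 409.97 m.

410.0 m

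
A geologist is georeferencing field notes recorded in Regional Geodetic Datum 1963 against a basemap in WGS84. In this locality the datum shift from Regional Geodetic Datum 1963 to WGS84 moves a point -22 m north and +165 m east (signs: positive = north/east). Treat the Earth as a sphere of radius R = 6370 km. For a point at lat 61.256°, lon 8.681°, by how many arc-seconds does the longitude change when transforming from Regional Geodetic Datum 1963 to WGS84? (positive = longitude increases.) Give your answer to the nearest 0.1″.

Δλ = 11.1″

At latitude 61.256°, cos φ = 0.480897.
One radian of longitude at latitude φ spans R cos φ, so Δλ = ΔE / (R cos φ) = 165.0 / (6370000 × 0.480897) = 5.3863e-05 rad = 11.110″.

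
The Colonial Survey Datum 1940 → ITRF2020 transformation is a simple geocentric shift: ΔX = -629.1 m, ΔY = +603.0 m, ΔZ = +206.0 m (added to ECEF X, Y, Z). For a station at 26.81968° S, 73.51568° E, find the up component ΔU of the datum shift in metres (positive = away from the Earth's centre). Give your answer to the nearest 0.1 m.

ΔU = 263.8 m

The local up (radial) axis is (cos φ cos λ, cos φ sin λ, sin φ), giving ΔU = -159.307 + 516.017 − 92.944 = 263.77 m.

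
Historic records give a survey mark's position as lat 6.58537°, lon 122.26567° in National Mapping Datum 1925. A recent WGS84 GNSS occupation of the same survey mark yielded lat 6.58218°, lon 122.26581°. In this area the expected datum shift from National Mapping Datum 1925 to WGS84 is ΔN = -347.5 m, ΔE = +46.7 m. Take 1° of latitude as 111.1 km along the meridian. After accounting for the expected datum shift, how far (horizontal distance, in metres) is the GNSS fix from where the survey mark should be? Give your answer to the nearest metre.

Observed coordinate differences: Δφ = -0.00319°, Δλ = +0.00014°.
Converting to metres (1° lat = 111100 m, cos φ = 0.993402): observed ΔN = -354.4 m, observed ΔE = 15.5 m.
Subtracting the expected shift leaves a residual of -354.4 − (-347.5) = -6.9 m north and 15.5 − (46.7) = -31.2 m east.
Residual distance = √((-6.9)² + (-31.2)²) = 32.0 m.

32 m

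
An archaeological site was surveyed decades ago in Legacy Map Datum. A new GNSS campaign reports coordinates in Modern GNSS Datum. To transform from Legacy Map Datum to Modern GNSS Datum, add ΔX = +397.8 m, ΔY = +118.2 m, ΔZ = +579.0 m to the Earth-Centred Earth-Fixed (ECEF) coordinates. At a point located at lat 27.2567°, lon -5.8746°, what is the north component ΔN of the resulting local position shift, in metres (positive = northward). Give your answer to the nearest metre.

The local north axis is (−sin φ cos λ, −sin φ sin λ, cos φ), giving ΔN = -181.227 + 5.541 + 514.710 = 339.02 m.

ΔN = 339 m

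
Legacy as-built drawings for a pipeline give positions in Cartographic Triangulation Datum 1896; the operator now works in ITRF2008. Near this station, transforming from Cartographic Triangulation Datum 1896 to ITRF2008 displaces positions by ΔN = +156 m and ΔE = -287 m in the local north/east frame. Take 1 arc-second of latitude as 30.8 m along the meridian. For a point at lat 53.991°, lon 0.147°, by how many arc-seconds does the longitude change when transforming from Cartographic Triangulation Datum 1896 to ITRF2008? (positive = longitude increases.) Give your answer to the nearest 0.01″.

Δλ = -15.85″

At latitude 53.991°, cos φ = 0.587912.
1″ of longitude at this latitude = 30.80 × cos φ = 18.1077 m, so Δλ = -287.0 / 18.1077 = -15.850″.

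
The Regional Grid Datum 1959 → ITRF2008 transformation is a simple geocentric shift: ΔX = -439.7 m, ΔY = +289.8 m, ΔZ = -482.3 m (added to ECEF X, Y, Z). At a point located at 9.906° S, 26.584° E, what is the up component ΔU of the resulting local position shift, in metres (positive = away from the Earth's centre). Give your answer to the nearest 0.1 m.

The local up (radial) axis is (cos φ cos λ, cos φ sin λ, sin φ), giving ΔU = -387.352 + 127.755 + 82.971 = -176.63 m.

ΔU = -176.6 m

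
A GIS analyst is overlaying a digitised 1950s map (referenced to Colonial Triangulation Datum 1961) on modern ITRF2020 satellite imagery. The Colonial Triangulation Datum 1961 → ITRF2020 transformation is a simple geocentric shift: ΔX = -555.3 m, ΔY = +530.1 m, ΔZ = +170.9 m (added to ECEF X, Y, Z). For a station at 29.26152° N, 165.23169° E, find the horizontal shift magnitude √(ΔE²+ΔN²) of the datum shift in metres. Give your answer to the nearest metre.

At φ = 29.26152°, λ = 165.23169°: sin φ = 0.488797, cos φ = 0.872398, sin λ = 0.254911, cos λ = -0.966965.
ΔE = −sin λ·ΔX + cos λ·ΔY = −(0.254911)·(-555.3) + (-0.966965)·(530.1) = -371.04 m.
ΔN = −sin φ cos λ·ΔX − sin φ sin λ·ΔY + cos φ·ΔZ = −(0.488797)(-0.966965)(-555.3) − (0.488797)(0.254911)(530.1) + (0.872398)(170.9) = -179.42 m.
Horizontal magnitude = √(ΔE² + ΔN²) = √((-371.04)² + (-179.42)²) = 412.14 m.

412 m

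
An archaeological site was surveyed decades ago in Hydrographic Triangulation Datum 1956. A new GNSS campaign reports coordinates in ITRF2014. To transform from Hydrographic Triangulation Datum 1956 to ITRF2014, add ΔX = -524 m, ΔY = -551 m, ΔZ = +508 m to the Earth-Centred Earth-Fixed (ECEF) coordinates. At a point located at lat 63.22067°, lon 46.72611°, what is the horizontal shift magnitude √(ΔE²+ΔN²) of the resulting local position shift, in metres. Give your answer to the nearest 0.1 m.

907.7 m

The local east axis at (φ, λ) is (−sin λ, cos λ, 0), so ΔE = −sin(46.72611°)·(-524) + cos(46.72611°)·(-551) = 3.81 m.
The local north axis is (−sin φ cos λ, −sin φ sin λ, cos φ), giving ΔN = 320.671 + 358.148 + 228.882 = 907.70 m.
Horizontal magnitude = √(ΔE² + ΔN²) = √(3.81² + 907.70²) = 907.71 m.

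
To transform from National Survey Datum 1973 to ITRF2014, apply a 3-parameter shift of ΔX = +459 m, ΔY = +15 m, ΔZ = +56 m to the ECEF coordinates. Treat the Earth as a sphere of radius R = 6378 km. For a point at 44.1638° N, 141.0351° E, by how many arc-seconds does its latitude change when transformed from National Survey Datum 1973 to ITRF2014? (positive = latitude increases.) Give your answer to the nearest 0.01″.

sin φ = 0.696712, cos φ = 0.717351, sin λ = 0.628844, cos λ = -0.777531.
North component: ΔN = −sin φ cos λ·ΔX − sin φ sin λ·ΔY + cos φ·ΔZ = −(0.696712)(-0.777531)(459) − (0.696712)(0.628844)(15) + (0.717351)(56) = 282.25 m.
1° of latitude spans πR/180 = 111317 m, so Δφ = 282.25 / 111317 × 3600 = 9.128″.

Δφ = 9.13″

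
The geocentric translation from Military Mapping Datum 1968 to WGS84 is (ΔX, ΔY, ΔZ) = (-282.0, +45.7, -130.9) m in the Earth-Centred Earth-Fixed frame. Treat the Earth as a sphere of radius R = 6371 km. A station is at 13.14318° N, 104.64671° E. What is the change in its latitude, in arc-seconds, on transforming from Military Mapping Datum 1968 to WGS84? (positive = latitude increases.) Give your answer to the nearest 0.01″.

Δφ = -4.98″

sin φ = 0.227385, cos φ = 0.973805, sin λ = 0.967503, cos λ = -0.252858.
North component: ΔN = −sin φ cos λ·ΔX − sin φ sin λ·ΔY + cos φ·ΔZ = −(0.227385)(-0.252858)(-282.0) − (0.227385)(0.967503)(45.7) + (0.973805)(-130.9) = -153.74 m.
1° of latitude spans πR/180 = 111195 m, so Δφ = -153.74 / 111195 × 3600 = -4.977″.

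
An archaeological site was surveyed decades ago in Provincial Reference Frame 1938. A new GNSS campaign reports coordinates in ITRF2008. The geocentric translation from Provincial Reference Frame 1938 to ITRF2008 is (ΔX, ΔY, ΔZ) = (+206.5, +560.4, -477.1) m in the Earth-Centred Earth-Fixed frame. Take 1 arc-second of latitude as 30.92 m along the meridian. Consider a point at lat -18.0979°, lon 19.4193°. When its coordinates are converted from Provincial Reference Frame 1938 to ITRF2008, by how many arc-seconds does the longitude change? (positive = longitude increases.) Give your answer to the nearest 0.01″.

Δλ = 15.65″

sin φ = -0.310642, cos φ = 0.950527, sin λ = 0.332479, cos λ = 0.943111.
East component: ΔE = −sin λ·ΔX + cos λ·ΔY = −(0.332479)(206.5) + (0.943111)(560.4) = 459.86 m.
1° of latitude spans 3600 × 30.92 = 111312 m; at latitude φ, 1° of longitude spans that × cos φ = 105805.1 m, so Δλ = 459.86 / 105805.1 × 3600 = 15.647″.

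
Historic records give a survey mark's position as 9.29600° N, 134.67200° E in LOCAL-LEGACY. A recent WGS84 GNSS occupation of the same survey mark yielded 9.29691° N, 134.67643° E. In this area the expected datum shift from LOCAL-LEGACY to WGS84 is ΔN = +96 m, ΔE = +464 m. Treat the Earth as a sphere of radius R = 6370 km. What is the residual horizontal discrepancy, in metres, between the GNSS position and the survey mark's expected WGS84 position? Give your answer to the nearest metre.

23 m

Observed coordinate differences: Δφ = +0.00091°, Δλ = +0.00443°.
Converting to metres (1° lat = 111177 m, cos φ = 0.986867): observed ΔN = 101.2 m, observed ΔE = 486.0 m.
Subtracting the expected shift leaves a residual of 101.2 − (96) = 5.2 m north and 486.0 − (464) = 22.0 m east.
Residual distance = √(5.2² + 22.0²) = 22.6 m.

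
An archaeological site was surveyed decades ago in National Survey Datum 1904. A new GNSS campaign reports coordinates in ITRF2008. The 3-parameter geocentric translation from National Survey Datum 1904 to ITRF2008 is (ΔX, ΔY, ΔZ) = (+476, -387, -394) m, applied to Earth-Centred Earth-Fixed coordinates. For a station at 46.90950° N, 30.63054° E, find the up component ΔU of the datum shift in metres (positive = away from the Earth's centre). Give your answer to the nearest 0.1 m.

At φ = 46.90950°, λ = 30.63054°: sin φ = 0.730276, cos φ = 0.683153, sin λ = 0.509500, cos λ = 0.860471.
ΔU = cos φ cos λ·ΔX + cos φ sin λ·ΔY + sin φ·ΔZ = (0.683153)(0.860471)(476) + (0.683153)(0.509500)(-387) + (0.730276)(-394) = -142.62 m.

ΔU = -142.6 m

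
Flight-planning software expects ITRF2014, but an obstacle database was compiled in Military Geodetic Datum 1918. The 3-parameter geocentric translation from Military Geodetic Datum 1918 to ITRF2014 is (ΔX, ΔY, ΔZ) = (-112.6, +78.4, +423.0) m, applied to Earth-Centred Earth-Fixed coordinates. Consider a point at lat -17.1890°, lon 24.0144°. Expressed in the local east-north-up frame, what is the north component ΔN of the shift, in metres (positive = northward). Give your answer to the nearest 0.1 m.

The local north axis is (−sin φ cos λ, −sin φ sin λ, cos φ), giving ΔN = -30.396 + 9.429 + 404.107 = 383.14 m.

ΔN = 383.1 m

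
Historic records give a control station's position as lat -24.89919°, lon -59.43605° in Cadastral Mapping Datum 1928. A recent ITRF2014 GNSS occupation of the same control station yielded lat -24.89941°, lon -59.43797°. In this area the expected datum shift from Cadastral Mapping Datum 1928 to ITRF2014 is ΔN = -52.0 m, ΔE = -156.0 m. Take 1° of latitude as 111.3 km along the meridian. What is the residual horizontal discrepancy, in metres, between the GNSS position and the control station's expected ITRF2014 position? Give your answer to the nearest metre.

Observed coordinate differences: Δφ = -0.00022°, Δλ = -0.00192°.
Converting to metres (1° lat = 111300 m, cos φ = 0.907050): observed ΔN = -24.5 m, observed ΔE = -193.8 m.
Subtracting the expected shift leaves a residual of -24.5 − (-52.0) = 27.5 m north and -193.8 − (-156.0) = -37.8 m east.
Residual distance = √(27.5² + (-37.8)²) = 46.8 m.

47 m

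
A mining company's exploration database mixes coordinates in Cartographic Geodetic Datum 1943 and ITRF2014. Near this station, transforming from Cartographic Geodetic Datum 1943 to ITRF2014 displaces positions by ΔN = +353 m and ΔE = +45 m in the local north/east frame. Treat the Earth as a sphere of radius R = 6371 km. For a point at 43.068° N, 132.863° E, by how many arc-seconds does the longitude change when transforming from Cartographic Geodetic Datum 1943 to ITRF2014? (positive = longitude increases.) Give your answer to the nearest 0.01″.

At latitude 43.068°, cos φ = 0.730544.
One radian of longitude at latitude φ spans R cos φ, so Δλ = ΔE / (R cos φ) = 45.0 / (6371000 × 0.730544) = 9.6685e-06 rad = 1.994″.

Δλ = 1.99″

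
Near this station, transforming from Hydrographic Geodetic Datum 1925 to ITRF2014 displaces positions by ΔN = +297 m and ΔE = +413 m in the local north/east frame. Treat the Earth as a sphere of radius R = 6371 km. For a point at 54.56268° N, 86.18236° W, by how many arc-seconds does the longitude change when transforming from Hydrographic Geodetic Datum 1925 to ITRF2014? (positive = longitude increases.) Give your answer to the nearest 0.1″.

Δλ = 23.1″

At latitude 54.56268°, cos φ = 0.579812.
One radian of longitude at latitude φ spans R cos φ, so Δλ = ΔE / (R cos φ) = 413.0 / (6371000 × 0.579812) = 1.1180e-04 rad = 23.061″.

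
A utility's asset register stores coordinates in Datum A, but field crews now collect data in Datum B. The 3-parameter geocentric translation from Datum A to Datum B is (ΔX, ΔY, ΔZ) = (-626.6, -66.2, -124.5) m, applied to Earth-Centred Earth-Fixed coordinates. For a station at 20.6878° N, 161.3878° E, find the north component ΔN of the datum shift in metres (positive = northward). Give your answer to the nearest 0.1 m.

ΔN = -318.8 m

At φ = 20.6878°, λ = 161.3878°: sin φ = 0.353276, cos φ = 0.935519, sin λ = 0.319161, cos λ = -0.947700.
ΔN = −sin φ cos λ·ΔX − sin φ sin λ·ΔY + cos φ·ΔZ = −(0.353276)(-0.947700)(-626.6) − (0.353276)(0.319161)(-66.2) + (0.935519)(-124.5) = -318.79 m.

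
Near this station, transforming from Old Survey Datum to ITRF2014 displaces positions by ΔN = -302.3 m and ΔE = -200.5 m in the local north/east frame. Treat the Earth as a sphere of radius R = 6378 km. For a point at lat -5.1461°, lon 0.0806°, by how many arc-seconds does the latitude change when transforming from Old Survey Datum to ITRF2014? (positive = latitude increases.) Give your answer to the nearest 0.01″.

Δφ = -9.78″

On a sphere of radius R, 1 rad of latitude = R, so Δφ = ΔN / R = -302.3 / 6378000 = -4.7397e-05 rad = -9.776″.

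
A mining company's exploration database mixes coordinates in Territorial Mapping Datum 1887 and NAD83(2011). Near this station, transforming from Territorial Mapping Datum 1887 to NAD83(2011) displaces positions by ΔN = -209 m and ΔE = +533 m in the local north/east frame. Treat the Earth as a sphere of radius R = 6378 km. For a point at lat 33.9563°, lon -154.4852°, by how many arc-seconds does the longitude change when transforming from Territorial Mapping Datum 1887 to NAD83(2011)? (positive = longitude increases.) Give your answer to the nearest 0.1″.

Δλ = 20.8″

At latitude 33.9563°, cos φ = 0.829464.
One radian of longitude at latitude φ spans R cos φ, so Δλ = ΔE / (R cos φ) = 533.0 / (6378000 × 0.829464) = 1.0075e-04 rad = 20.781″.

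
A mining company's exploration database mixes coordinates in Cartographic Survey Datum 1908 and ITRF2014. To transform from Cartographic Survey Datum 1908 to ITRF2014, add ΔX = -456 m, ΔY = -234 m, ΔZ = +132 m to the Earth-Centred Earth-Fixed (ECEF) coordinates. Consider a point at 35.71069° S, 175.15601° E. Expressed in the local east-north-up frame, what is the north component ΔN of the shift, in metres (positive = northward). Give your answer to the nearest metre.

At φ = -35.71069°, λ = 175.15601°: sin φ = -0.583693, cos φ = 0.811975, sin λ = 0.084443, cos λ = -0.996428.
ΔN = −sin φ cos λ·ΔX − sin φ sin λ·ΔY + cos φ·ΔZ = −(-0.583693)(-0.996428)(-456) − (-0.583693)(0.084443)(-234) + (0.811975)(132) = 360.86 m.

ΔN = 361 m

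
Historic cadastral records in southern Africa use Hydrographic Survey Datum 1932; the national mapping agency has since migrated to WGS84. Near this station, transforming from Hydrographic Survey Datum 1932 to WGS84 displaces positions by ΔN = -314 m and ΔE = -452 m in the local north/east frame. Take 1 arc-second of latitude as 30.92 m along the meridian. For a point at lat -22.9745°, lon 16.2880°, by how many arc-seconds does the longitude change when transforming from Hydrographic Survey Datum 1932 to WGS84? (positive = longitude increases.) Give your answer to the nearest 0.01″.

At latitude -22.9745°, cos φ = 0.920679.
1″ of longitude at this latitude = 30.92 × cos φ = 28.4674 m, so Δλ = -452.0 / 28.4674 = -15.878″.

Δλ = -15.88″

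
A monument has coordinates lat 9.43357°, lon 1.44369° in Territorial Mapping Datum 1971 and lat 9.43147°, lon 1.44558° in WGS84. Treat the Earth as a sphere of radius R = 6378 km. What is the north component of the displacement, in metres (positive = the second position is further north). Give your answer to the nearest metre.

Δφ = 9.43147° − 9.43357° = -0.00210°; Δλ = 1.44558° − 1.44369° = +0.00189°.
1° along a meridian = πR/180 = 111317 m.
ΔN = Δφ × 111317 = -233.8 m; ΔE = Δλ × 111317 × cos(9.43357°) = +0.00189 × 111317 × 0.986476 = 207.5 m.

ΔN = -234 m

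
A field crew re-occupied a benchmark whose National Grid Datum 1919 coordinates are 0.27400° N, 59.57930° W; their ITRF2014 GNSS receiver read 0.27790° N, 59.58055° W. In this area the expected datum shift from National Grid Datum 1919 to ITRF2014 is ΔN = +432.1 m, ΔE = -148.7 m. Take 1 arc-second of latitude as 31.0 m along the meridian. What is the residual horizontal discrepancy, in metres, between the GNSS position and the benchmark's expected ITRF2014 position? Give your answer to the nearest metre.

Observed coordinate differences: Δφ = +0.00390°, Δλ = -0.00125°.
Converting to metres (1° lat = 111600 m, cos φ = 0.999989): observed ΔN = 435.2 m, observed ΔE = -139.5 m.
Subtracting the expected shift leaves a residual of 435.2 − (432.1) = 3.1 m north and -139.5 − (-148.7) = 9.2 m east.
Residual distance = √(3.1² + 9.2²) = 9.7 m.

10 m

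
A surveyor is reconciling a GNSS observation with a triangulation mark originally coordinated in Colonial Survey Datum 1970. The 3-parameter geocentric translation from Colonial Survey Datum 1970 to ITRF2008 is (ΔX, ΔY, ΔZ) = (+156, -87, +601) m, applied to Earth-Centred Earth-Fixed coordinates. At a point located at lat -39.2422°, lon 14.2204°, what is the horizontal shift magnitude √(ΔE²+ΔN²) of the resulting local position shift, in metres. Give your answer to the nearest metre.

The local east axis at (φ, λ) is (−sin λ, cos λ, 0), so ΔE = −sin(14.2204°)·156 + cos(14.2204°)·(-87) = -122.66 m.
The local north axis is (−sin φ cos λ, −sin φ sin λ, cos φ), giving ΔN = 95.662 − 13.520 + 465.462 = 547.60 m.
Horizontal magnitude = √(ΔE² + ΔN²) = √((-122.66)² + 547.60²) = 561.17 m.

561 m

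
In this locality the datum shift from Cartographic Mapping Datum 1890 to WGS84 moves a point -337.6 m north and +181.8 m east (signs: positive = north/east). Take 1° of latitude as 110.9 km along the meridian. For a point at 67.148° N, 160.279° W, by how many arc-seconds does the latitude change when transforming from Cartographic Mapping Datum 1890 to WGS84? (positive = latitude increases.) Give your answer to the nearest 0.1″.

1° of latitude = 110.9 km, so Δφ = -337.6 / 110900 = -0.0030442° = -10.959″.

Δφ = -11.0″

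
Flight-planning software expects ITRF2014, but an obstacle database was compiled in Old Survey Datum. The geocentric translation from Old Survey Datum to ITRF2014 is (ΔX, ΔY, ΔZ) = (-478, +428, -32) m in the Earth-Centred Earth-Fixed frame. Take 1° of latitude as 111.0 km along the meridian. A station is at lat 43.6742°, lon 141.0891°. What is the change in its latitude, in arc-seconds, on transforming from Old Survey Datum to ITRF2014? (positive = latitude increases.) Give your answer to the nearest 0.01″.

sin φ = 0.690557, cos φ = 0.723278, sin λ = 0.628111, cos λ = -0.778124.
North component: ΔN = −sin φ cos λ·ΔX − sin φ sin λ·ΔY + cos φ·ΔZ = −(0.690557)(-0.778124)(-478) − (0.690557)(0.628111)(428) + (0.723278)(-32) = -465.64 m.
1° of latitude spans 111000 m, so Δφ = -465.64 / 111000 × 3600 = -15.102″.

Δφ = -15.10″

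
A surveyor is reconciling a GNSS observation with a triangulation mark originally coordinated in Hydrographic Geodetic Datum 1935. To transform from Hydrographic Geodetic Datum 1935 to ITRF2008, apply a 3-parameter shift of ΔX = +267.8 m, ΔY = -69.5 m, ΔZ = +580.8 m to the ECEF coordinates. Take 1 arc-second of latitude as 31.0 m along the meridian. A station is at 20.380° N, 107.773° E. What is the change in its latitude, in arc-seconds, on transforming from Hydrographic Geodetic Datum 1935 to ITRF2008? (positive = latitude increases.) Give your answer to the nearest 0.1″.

sin φ = 0.348245, cos φ = 0.937404, sin λ = 0.952273, cos λ = -0.305247.
North component: ΔN = −sin φ cos λ·ΔX − sin φ sin λ·ΔY + cos φ·ΔZ = −(0.348245)(-0.305247)(267.8) − (0.348245)(0.952273)(-69.5) + (0.937404)(580.8) = 595.96 m.
1° of latitude spans 3600 × 31.00 = 111600 m, so Δφ = 595.96 / 111600 × 3600 = 19.224″.

Δφ = 19.2″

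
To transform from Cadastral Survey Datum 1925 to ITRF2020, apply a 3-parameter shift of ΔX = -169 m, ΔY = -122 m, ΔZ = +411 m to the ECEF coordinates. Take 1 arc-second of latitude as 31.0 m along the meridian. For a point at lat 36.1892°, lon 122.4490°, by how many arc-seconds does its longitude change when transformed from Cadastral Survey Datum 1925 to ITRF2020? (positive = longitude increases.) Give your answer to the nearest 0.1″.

sin φ = 0.590454, cos φ = 0.807072, sin λ = 0.843869, cos λ = -0.536549.
East component: ΔE = −sin λ·ΔX + cos λ·ΔY = −(0.843869)(-169) + (-0.536549)(-122) = 208.07 m.
1° of latitude spans 3600 × 31.00 = 111600 m; at latitude φ, 1° of longitude spans that × cos φ = 90069.2 m, so Δλ = 208.07 / 90069.2 × 3600 = 8.317″.

Δλ = 8.3″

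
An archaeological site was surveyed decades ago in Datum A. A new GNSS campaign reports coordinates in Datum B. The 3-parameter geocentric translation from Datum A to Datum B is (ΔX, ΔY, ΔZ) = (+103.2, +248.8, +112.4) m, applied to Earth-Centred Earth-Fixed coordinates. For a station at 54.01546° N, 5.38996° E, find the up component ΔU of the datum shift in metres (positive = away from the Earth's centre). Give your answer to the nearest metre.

ΔU = 165 m

The local up (radial) axis is (cos φ cos λ, cos φ sin λ, sin φ), giving ΔU = 60.369 + 13.732 + 90.951 = 165.05 m.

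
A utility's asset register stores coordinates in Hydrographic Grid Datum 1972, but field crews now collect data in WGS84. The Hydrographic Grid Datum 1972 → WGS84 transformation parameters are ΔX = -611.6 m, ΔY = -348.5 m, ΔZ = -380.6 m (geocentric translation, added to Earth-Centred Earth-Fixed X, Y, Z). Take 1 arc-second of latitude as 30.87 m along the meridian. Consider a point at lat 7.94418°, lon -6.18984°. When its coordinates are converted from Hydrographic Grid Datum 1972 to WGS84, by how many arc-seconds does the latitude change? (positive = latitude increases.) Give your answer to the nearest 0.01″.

Δφ = -9.66″

sin φ = 0.138208, cos φ = 0.990403, sin λ = -0.107823, cos λ = 0.994170.
North component: ΔN = −sin φ cos λ·ΔX − sin φ sin λ·ΔY + cos φ·ΔZ = −(0.138208)(0.994170)(-611.6) − (0.138208)(-0.107823)(-348.5) + (0.990403)(-380.6) = -298.11 m.
1° of latitude spans 3600 × 30.87 = 111132 m, so Δφ = -298.11 / 111132 × 3600 = -9.657″.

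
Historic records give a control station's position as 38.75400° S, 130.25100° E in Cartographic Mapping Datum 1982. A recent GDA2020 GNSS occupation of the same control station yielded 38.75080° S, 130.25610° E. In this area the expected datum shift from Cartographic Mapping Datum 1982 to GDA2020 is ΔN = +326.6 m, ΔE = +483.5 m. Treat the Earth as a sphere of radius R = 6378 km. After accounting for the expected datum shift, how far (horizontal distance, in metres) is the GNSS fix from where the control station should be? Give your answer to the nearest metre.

Observed coordinate differences: Δφ = +0.00320°, Δλ = +0.00510°.
Converting to metres (1° lat = 111317 m, cos φ = 0.779841): observed ΔN = 356.2 m, observed ΔE = 442.7 m.
Subtracting the expected shift leaves a residual of 356.2 − (326.6) = 29.6 m north and 442.7 − (483.5) = -40.8 m east.
Residual distance = √(29.6² + (-40.8)²) = 50.4 m.

50 m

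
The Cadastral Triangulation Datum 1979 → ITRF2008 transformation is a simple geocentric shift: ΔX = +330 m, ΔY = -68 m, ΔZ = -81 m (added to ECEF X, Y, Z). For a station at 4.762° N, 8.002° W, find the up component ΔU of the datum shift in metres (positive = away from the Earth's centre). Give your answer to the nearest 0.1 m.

The local up (radial) axis is (cos φ cos λ, cos φ sin λ, sin φ), giving ΔU = 325.659 + 9.433 − 6.724 = 328.37 m.

ΔU = 328.4 m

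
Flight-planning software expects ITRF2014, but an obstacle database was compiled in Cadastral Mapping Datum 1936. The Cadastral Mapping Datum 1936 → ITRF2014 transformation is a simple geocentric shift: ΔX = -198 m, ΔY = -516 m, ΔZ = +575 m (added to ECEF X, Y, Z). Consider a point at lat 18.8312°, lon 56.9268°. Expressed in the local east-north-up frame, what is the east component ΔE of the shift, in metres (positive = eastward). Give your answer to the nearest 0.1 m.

At φ = 18.8312°, λ = 56.9268°: sin φ = 0.322781, cos φ = 0.946474, sin λ = 0.837974, cos λ = 0.545710.
ΔE = −sin λ·ΔX + cos λ·ΔY = −(0.837974)·(-198) + (0.545710)·(-516) = -115.67 m.

ΔE = -115.7 m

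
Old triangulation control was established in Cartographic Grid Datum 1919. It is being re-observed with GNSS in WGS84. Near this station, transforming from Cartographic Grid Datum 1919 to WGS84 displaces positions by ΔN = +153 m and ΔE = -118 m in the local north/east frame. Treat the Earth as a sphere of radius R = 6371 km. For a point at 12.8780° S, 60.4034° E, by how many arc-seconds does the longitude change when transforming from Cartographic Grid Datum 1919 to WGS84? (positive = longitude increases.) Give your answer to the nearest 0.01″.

At latitude -12.8780°, cos φ = 0.974847.
One radian of longitude at latitude φ spans R cos φ, so Δλ = ΔE / (R cos φ) = -118.0 / (6371000 × 0.974847) = -1.8999e-05 rad = -3.919″.

Δλ = -3.92″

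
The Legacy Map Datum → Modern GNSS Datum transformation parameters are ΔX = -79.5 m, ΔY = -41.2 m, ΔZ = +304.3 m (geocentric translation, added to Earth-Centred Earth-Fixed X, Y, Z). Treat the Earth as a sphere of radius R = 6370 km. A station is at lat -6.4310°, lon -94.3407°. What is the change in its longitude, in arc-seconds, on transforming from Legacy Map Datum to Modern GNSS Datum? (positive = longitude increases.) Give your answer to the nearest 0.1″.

Δλ = -2.5″

sin φ = -0.112007, cos φ = 0.993707, sin λ = -0.997132, cos λ = -0.075687.
East component: ΔE = −sin λ·ΔX + cos λ·ΔY = −(-0.997132)(-79.5) + (-0.075687)(-41.2) = -76.15 m.
1° of latitude spans πR/180 = 111177 m; at latitude φ, 1° of longitude spans that × cos φ = 110477.9 m, so Δλ = -76.15 / 110477.9 × 3600 = -2.482″.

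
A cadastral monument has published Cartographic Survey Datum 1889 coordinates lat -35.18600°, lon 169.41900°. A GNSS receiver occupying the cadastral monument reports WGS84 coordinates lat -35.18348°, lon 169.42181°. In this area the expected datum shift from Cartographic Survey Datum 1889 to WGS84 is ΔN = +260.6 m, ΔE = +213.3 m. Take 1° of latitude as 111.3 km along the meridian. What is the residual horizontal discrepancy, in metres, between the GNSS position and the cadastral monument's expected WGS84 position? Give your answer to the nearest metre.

47 m

Observed coordinate differences: Δφ = +0.00252°, Δλ = +0.00281°.
Converting to metres (1° lat = 111300 m, cos φ = 0.817286): observed ΔN = 280.5 m, observed ΔE = 255.6 m.
Subtracting the expected shift leaves a residual of 280.5 − (260.6) = 19.9 m north and 255.6 − (213.3) = 42.3 m east.
Residual distance = √(19.9² + 42.3²) = 46.7 m.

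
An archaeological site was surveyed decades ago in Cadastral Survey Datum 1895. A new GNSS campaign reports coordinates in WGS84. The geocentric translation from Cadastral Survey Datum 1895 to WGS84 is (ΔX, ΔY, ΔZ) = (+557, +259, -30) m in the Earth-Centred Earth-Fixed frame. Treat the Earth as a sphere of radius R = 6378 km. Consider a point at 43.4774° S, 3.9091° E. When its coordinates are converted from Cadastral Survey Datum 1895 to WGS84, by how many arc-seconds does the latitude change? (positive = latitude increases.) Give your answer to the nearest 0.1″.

Δφ = 12.1″

sin φ = -0.688068, cos φ = 0.725646, sin λ = 0.068174, cos λ = 0.997673.
North component: ΔN = −sin φ cos λ·ΔX − sin φ sin λ·ΔY + cos φ·ΔZ = −(-0.688068)(0.997673)(557) − (-0.688068)(0.068174)(259) + (0.725646)(-30) = 372.74 m.
1° of latitude spans πR/180 = 111317 m, so Δφ = 372.74 / 111317 × 3600 = 12.055″.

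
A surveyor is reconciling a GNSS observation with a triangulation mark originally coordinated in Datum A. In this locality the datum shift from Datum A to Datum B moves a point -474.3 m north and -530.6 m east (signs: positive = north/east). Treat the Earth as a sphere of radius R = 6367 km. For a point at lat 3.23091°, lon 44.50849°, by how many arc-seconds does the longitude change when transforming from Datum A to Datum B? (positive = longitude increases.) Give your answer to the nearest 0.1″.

At latitude 3.23091°, cos φ = 0.998411.
One radian of longitude at latitude φ spans R cos φ, so Δλ = ΔE / (R cos φ) = -530.6 / (6367000 × 0.998411) = -8.3469e-05 rad = -17.217″.

Δλ = -17.2″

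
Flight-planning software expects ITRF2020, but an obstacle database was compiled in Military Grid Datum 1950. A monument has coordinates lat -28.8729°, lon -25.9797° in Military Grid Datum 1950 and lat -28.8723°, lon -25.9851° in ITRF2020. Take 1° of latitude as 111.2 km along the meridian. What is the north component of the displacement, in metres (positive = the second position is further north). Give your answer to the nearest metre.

Δφ = -28.8723° − -28.8729° = +0.0006°; Δλ = -25.9851° − -25.9797° = -0.0054°.
ΔN = Δφ × 111200 = 66.7 m; ΔE = Δλ × 111200 × cos(-28.8729°) = -0.0054 × 111200 × 0.875693 = -525.8 m.

ΔN = 67 m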